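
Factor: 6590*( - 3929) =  - 2^1*5^1*659^1*3929^1 = -  25892110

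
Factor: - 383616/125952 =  - 999/328 = - 2^(-3)*3^3*37^1 * 41^( - 1 ) 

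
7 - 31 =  - 24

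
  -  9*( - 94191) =847719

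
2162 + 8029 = 10191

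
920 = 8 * 115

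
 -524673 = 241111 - 765784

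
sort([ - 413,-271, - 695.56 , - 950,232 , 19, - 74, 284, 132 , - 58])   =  [ - 950, - 695.56, - 413, - 271 , - 74, - 58, 19, 132,232, 284]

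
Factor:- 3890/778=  - 5  =  - 5^1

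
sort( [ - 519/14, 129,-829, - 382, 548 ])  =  [  -  829,-382, - 519/14,129, 548 ]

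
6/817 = 6/817 = 0.01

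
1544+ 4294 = 5838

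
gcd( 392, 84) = 28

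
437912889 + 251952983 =689865872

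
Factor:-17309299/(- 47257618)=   2^(- 1)*7^2*61^1*  2137^(  -  1)*5791^1 * 11057^(-1)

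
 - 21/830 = -1 + 809/830 = - 0.03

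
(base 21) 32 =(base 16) 41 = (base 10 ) 65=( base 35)1u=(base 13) 50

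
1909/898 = 2 +113/898 = 2.13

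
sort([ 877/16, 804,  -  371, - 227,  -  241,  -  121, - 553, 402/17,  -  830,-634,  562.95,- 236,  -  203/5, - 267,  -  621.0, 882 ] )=[-830,  -  634, - 621.0,-553, -371, - 267 , - 241, - 236, - 227, - 121,-203/5, 402/17, 877/16,562.95, 804, 882] 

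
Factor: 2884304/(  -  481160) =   -  2^1*5^ ( - 1)*23^ ( - 1 )* 71^1*523^( - 1)*2539^1 = -  360538/60145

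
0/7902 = 0= 0.00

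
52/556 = 13/139= 0.09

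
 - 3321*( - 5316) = 17654436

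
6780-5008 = 1772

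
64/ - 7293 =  - 1  +  7229/7293 = -  0.01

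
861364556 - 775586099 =85778457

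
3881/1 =3881  =  3881.00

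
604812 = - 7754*( - 78 ) 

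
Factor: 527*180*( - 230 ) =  - 21817800 = -2^3*3^2 * 5^2  *  17^1*23^1 * 31^1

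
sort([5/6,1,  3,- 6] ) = [ - 6,5/6 , 1,3]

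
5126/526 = 2563/263 = 9.75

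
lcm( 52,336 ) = 4368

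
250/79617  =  250/79617=0.00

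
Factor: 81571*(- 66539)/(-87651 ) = 3^( - 2)*7^1 * 11^1*23^1*43^1 * 263^1*271^1 * 9739^( - 1) = 5427652769/87651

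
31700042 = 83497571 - 51797529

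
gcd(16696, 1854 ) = 2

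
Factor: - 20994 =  - 2^1*3^1*3499^1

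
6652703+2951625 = 9604328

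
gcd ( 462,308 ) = 154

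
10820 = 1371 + 9449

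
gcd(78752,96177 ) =1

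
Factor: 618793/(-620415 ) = -3^( - 2)*5^( - 1) *7^1*  17^( - 1 ) * 109^1=- 763/765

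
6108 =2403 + 3705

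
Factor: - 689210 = -2^1*5^1 *41^3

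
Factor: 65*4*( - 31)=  - 8060 = - 2^2 * 5^1* 13^1*31^1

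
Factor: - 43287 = - 3^1*47^1*307^1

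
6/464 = 3/232 = 0.01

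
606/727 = 606/727=   0.83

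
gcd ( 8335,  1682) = 1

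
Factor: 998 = 2^1*499^1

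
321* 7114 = 2283594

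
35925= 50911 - 14986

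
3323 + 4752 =8075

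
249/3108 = 83/1036 = 0.08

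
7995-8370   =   - 375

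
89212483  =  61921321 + 27291162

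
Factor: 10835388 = 2^2*3^2*491^1 * 613^1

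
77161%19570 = 18451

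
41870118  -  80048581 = - 38178463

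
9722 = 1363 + 8359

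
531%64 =19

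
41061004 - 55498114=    - 14437110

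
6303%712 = 607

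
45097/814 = 55 + 327/814 = 55.40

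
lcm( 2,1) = 2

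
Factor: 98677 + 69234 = 167911^1 = 167911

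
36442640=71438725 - 34996085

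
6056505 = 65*93177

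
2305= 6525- 4220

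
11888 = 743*16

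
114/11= 114/11  =  10.36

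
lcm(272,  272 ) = 272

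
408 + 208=616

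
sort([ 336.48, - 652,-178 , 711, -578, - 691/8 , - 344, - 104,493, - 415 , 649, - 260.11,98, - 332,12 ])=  [ - 652, - 578,  -  415,-344, - 332, - 260.11,- 178, - 104, - 691/8,12, 98, 336.48, 493,649, 711 ]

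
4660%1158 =28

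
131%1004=131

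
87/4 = 87/4 = 21.75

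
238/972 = 119/486 = 0.24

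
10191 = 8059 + 2132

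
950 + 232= 1182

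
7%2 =1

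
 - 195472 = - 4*48868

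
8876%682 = 10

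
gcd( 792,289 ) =1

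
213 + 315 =528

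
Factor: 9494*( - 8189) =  -77746366  =  -2^1*19^1*47^1*101^1*431^1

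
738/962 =369/481 = 0.77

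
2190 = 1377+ 813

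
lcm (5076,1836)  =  86292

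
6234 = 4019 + 2215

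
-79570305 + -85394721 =-164965026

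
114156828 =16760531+97396297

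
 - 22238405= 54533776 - 76772181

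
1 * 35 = 35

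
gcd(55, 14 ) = 1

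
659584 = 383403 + 276181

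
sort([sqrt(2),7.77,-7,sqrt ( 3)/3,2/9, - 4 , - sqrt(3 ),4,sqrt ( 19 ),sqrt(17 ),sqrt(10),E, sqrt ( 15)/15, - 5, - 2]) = [ - 7, - 5, - 4 , - 2,-sqrt(3),2/9, sqrt( 15)/15, sqrt (3)/3,sqrt( 2),  E, sqrt( 10 ),4,sqrt ( 17), sqrt( 19),7.77]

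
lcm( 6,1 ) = 6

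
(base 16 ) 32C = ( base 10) 812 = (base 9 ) 1102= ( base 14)420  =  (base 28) 110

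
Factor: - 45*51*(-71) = 3^3*5^1*17^1*71^1 = 162945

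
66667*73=4866691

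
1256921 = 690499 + 566422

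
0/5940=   0= 0.00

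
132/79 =1+ 53/79 = 1.67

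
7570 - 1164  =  6406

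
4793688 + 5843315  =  10637003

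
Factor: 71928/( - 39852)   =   -74/41 = -2^1*37^1 *41^( - 1) 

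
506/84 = 253/42 = 6.02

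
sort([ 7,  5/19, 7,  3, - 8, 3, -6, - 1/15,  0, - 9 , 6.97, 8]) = [ - 9,  -  8, - 6, - 1/15, 0, 5/19,3,3, 6.97, 7, 7, 8]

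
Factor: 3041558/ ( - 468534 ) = - 3^( - 1 )*11^( - 1)*13^1*19^1*31^( - 1 )*47^1*131^1 * 229^( - 1 )= - 1520779/234267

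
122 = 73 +49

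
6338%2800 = 738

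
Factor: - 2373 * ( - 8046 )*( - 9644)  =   - 184134415752 = - 2^3*3^4*7^1*113^1 * 149^1*2411^1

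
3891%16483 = 3891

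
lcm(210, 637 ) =19110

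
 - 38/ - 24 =1+7/12 = 1.58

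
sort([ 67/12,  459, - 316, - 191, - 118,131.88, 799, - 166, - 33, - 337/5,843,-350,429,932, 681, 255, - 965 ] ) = [ -965, - 350, - 316, - 191,  -  166, - 118, - 337/5 , - 33, 67/12,131.88, 255 , 429, 459,681, 799 , 843, 932] 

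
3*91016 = 273048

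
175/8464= 175/8464 = 0.02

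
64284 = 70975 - 6691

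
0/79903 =0 = 0.00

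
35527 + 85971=121498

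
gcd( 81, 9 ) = 9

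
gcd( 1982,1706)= 2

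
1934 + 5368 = 7302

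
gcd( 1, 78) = 1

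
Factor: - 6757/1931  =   - 29^1*233^1*1931^(- 1 )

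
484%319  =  165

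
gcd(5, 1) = 1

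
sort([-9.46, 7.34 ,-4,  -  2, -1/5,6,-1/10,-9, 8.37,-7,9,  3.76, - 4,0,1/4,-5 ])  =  [-9.46, - 9, - 7,-5,  -  4,-4,-2,-1/5, - 1/10 , 0,1/4,3.76, 6, 7.34,8.37, 9]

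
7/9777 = 7/9777 = 0.00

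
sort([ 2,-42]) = [ - 42, 2]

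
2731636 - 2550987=180649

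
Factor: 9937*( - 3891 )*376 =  - 14537989992 =- 2^3*3^1 * 19^1*47^1*523^1*1297^1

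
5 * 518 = 2590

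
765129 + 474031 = 1239160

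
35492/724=49 + 4/181 = 49.02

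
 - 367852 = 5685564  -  6053416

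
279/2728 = 9/88  =  0.10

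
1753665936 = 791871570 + 961794366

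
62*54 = 3348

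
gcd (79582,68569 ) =1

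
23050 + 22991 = 46041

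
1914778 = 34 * 56317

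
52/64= 13/16 = 0.81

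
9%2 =1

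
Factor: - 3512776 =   -  2^3*577^1*761^1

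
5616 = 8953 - 3337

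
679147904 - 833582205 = - 154434301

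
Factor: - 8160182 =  - 2^1*113^1*36107^1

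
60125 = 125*481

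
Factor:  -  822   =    -  2^1* 3^1 * 137^1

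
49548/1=49548 = 49548.00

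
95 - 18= 77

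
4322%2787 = 1535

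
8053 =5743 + 2310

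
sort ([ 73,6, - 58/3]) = [ - 58/3, 6,73 ]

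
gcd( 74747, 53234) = 1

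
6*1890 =11340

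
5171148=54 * 95762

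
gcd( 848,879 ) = 1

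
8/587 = 8/587 = 0.01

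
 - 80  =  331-411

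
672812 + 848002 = 1520814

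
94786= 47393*2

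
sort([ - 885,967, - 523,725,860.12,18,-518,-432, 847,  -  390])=[ - 885, - 523, - 518, - 432,  -  390,18, 725, 847,860.12,967]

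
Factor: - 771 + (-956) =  - 1727 = - 11^1 * 157^1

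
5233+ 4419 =9652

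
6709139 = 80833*83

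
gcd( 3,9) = 3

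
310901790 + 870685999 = 1181587789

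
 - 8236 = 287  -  8523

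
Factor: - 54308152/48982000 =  - 2^(-1)*5^ ( - 3 ) * 19^( - 1)*23^1 * 1289^( -1)*295153^1=- 6788519/6122750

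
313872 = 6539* 48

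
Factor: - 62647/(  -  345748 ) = 2^ (-2)*79^1 * 109^( - 1) = 79/436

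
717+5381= 6098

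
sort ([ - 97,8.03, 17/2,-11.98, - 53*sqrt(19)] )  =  [ - 53*  sqrt( 19), - 97, - 11.98 , 8.03,17/2]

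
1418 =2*709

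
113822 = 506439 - 392617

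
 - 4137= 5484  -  9621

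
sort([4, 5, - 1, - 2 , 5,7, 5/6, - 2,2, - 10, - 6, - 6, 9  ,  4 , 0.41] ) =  [ - 10, - 6, - 6,-2 , - 2 , - 1 , 0.41, 5/6 , 2,  4, 4,  5, 5, 7 , 9] 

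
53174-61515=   -  8341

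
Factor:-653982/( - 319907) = 2^1 * 3^1*677^1*1987^(-1) = 4062/1987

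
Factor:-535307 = -43^1*59^1*211^1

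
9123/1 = 9123=9123.00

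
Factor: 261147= 3^1 * 87049^1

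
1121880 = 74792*15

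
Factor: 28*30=2^3*3^1*5^1 *7^1= 840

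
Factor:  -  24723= - 3^2*41^1*67^1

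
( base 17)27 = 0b101001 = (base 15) 2b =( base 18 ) 25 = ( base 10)41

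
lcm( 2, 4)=4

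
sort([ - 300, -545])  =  [ - 545, - 300]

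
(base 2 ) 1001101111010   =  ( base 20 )c96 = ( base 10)4986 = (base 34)4am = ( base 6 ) 35030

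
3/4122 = 1/1374 = 0.00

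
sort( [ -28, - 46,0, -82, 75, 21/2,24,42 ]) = [ - 82, - 46, - 28,0, 21/2 , 24, 42 , 75]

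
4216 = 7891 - 3675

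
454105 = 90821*5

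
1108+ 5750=6858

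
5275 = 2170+3105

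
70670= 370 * 191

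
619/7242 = 619/7242 = 0.09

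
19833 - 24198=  - 4365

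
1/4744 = 1/4744 =0.00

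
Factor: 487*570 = 277590 = 2^1*3^1*5^1*19^1*  487^1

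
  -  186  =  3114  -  3300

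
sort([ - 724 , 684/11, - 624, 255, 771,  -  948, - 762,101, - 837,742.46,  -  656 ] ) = [ - 948, -837, - 762,- 724, - 656 ,-624, 684/11,101,  255,742.46, 771]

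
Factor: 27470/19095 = 82/57=2^1*3^(-1)*19^( - 1)*41^1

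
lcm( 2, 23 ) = 46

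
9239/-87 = -107 + 70/87 = -106.20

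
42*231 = 9702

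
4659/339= 13+84/113 = 13.74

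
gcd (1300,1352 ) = 52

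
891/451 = 81/41 = 1.98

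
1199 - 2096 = -897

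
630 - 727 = -97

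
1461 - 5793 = -4332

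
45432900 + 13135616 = 58568516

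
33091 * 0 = 0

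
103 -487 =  - 384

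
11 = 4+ 7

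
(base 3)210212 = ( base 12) 412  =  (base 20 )19A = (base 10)590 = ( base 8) 1116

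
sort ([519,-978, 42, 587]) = [- 978,42, 519, 587]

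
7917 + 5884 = 13801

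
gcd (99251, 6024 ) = 1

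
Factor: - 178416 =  - 2^4*3^3 * 7^1* 59^1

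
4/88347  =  4/88347 = 0.00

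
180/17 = 180/17 = 10.59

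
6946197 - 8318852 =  - 1372655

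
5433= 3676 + 1757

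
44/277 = 44/277 = 0.16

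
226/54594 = 113/27297 = 0.00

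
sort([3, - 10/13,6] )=[ - 10/13,3,6]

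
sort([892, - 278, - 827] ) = [-827, - 278 , 892] 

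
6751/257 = 26 + 69/257 = 26.27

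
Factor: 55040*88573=4875057920 = 2^8*5^1*23^1*43^1*3851^1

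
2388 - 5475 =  - 3087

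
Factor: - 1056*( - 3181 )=2^5*3^1*11^1 *3181^1  =  3359136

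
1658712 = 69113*24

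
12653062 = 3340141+9312921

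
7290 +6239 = 13529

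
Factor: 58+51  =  109 = 109^1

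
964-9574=  -  8610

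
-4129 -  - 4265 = 136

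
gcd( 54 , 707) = 1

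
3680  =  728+2952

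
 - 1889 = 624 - 2513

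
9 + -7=2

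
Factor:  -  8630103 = -3^1*151^1 * 19051^1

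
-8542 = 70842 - 79384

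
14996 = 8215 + 6781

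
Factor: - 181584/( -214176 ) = 39/46 = 2^(-1)*3^1*13^1*23^( - 1)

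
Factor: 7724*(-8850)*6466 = -2^4*3^1*5^2*53^1*59^1*61^1*1931^1 = -441998948400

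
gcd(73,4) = 1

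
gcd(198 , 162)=18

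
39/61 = 39/61 = 0.64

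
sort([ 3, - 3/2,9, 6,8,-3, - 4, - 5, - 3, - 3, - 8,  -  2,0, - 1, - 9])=[ - 9, - 8, - 5, - 4, - 3, - 3,  -  3, - 2, - 3/2, - 1,0,3,6,  8,  9 ] 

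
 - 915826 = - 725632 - 190194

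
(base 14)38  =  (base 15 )35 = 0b110010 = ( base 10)50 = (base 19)2C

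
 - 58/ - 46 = 1 + 6/23 =1.26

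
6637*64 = 424768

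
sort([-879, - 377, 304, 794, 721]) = [- 879,  -  377, 304,721, 794]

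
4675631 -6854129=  - 2178498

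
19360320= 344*56280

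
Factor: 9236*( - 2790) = -2^3*3^2*5^1*31^1 * 2309^1 = -25768440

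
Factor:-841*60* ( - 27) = 2^2*3^4*5^1*29^2 = 1362420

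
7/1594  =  7/1594 = 0.00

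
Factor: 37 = 37^1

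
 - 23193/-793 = 29 + 196/793 = 29.25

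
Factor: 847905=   3^1*5^1*56527^1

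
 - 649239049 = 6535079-655774128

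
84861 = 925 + 83936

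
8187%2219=1530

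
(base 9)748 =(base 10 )611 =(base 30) KB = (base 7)1532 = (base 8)1143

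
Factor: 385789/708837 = 3^(-1) * 23^( - 1)*317^1 *1217^1 * 10273^( - 1)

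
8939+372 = 9311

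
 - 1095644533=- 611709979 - 483934554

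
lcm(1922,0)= 0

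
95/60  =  1 + 7/12= 1.58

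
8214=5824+2390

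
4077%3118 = 959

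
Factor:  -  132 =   -  2^2*3^1*11^1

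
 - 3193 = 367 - 3560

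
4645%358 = 349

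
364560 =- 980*(-372 )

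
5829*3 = 17487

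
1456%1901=1456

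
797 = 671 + 126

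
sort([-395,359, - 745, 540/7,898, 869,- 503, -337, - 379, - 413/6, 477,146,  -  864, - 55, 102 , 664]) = [  -  864, - 745,-503, - 395 , - 379 , - 337, - 413/6,- 55,540/7,102, 146, 359,477, 664,  869,898]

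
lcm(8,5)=40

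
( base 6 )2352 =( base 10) 572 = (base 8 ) 1074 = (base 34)GS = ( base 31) IE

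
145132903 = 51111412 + 94021491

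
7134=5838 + 1296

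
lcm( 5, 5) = 5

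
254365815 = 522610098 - 268244283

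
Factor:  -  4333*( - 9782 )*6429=2^1*3^1*7^1*67^1*73^1*619^1*2143^1 =272495775174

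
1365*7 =9555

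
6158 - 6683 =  - 525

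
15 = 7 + 8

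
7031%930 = 521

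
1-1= 0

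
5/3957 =5/3957 = 0.00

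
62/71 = 62/71 = 0.87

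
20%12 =8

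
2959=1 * 2959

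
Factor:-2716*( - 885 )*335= 2^2*3^1*5^2*7^1*59^1*67^1*97^1  =  805226100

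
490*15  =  7350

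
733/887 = 733/887 = 0.83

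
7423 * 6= 44538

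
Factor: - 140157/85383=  -3^1*29^1*53^(-1) = -87/53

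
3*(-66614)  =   - 199842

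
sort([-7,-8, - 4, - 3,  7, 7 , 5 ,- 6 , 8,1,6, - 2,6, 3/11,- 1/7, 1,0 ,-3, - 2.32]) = [ - 8, - 7, - 6,  -  4, - 3,-3,  -  2.32 ,-2, - 1/7 , 0 , 3/11,1,1,5 , 6,  6, 7, 7,8]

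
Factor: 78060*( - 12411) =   -  968802660 = - 2^2*3^3*5^1*7^1*197^1*1301^1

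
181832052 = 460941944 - 279109892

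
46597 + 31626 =78223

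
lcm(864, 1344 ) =12096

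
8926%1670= 576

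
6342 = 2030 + 4312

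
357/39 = 119/13 = 9.15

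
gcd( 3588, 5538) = 78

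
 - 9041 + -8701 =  - 17742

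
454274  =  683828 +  - 229554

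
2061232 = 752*2741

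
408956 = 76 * 5381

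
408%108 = 84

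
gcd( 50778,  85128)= 6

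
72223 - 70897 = 1326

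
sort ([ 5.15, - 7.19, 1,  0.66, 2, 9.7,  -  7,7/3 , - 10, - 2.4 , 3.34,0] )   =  [ - 10, - 7.19, - 7, - 2.4, 0, 0.66, 1, 2, 7/3,  3.34, 5.15 , 9.7] 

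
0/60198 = 0  =  0.00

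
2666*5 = 13330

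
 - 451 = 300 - 751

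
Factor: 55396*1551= 2^2*3^1 * 11^2 * 47^1*1259^1 = 85919196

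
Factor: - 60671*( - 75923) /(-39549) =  - 4606324333/39549 = - 3^(- 1 )*13^2*23^1*359^1*3301^1*13183^(-1 ) 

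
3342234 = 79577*42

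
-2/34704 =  - 1+17351/17352 = -0.00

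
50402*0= 0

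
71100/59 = 71100/59 = 1205.08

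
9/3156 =3/1052=   0.00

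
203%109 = 94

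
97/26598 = 97/26598 = 0.00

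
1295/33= 39 + 8/33 = 39.24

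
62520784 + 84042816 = 146563600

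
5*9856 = 49280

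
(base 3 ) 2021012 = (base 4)121310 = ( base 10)1652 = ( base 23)32J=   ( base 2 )11001110100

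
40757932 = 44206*922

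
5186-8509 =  - 3323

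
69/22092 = 23/7364=0.00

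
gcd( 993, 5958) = 993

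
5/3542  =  5/3542 = 0.00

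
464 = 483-19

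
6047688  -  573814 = 5473874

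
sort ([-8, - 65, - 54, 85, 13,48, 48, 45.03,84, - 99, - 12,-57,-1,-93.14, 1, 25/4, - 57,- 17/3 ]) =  [-99,-93.14,-65, - 57 ,  -  57,- 54, - 12,-8, - 17/3, - 1, 1, 25/4,13,45.03, 48,48,84,  85]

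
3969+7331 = 11300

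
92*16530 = 1520760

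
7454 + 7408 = 14862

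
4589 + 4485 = 9074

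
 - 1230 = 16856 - 18086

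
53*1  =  53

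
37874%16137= 5600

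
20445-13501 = 6944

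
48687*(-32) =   -  1557984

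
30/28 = 1 + 1/14 = 1.07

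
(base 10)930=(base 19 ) 2ai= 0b1110100010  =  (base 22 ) 1k6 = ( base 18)2fc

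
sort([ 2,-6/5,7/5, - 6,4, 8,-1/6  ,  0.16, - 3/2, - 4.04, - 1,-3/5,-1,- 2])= [ - 6, - 4.04,-2, - 3/2, - 6/5,-1  ,-1,  -  3/5,-1/6,0.16,7/5,2,4, 8]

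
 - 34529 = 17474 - 52003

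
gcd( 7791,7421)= 1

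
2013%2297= 2013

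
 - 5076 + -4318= - 9394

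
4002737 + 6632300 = 10635037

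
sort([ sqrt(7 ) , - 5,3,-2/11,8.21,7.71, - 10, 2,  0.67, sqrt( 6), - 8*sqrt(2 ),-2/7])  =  [-8*sqrt(2 ), - 10, - 5,-2/7, - 2/11,0.67,2,  sqrt( 6), sqrt(7 ),  3,7.71,  8.21]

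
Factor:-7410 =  - 2^1*3^1* 5^1*13^1*19^1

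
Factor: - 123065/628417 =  - 5^1*151^1*163^1*347^ ( - 1 )*1811^ ( - 1 ) 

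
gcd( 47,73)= 1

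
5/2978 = 5/2978 = 0.00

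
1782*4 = 7128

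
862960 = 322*2680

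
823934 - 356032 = 467902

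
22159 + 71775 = 93934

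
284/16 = 17 + 3/4  =  17.75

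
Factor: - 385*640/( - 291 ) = 2^7* 3^( - 1 )*5^2*7^1*11^1 *97^( - 1)   =  246400/291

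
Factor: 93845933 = 17^1* 463^1*11923^1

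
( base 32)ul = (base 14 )501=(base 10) 981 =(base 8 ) 1725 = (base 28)171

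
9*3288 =29592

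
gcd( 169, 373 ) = 1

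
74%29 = 16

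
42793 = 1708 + 41085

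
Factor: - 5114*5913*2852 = -2^3*3^4*23^1*31^1*73^1*2557^1 = - 86241861864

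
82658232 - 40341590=42316642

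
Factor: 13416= 2^3*3^1*13^1*43^1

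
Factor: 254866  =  2^1 * 19^2*353^1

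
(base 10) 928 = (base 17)33A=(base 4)32200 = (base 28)154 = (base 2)1110100000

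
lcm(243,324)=972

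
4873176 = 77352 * 63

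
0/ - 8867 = 0/1 =- 0.00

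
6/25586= 3/12793=0.00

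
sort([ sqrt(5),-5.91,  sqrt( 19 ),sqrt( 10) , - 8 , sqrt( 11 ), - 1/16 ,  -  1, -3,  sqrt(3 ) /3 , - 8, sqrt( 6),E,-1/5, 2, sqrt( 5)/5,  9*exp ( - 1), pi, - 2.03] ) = [-8,-8 , - 5.91 , - 3, - 2.03, - 1, - 1/5,-1/16,sqrt (5 )/5, sqrt(3) /3,2,sqrt(5), sqrt(6 ) , E,pi , sqrt( 10),9 * exp( - 1), sqrt ( 11), sqrt( 19 ) ] 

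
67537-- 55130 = 122667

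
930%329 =272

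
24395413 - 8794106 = 15601307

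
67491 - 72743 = - 5252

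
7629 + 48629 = 56258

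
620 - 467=153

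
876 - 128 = 748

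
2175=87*25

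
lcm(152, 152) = 152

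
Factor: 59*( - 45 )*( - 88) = 2^3*3^2*5^1*11^1*59^1 = 233640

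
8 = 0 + 8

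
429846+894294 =1324140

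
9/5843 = 9/5843 = 0.00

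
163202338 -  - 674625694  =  837828032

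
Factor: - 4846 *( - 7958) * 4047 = 156070401996 = 2^2 *3^1*19^1 * 23^1*71^1*173^1*2423^1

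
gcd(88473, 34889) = 1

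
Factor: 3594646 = 2^1*11^1*163393^1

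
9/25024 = 9/25024 = 0.00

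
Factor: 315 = 3^2*5^1*7^1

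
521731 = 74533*7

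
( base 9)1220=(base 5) 12114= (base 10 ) 909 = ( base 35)PY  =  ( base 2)1110001101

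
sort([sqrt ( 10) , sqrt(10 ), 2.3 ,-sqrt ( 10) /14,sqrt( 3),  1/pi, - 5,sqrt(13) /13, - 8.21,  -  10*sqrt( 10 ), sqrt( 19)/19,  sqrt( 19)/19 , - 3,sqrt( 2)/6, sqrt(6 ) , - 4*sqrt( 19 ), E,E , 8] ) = [  -  10 *sqrt(10 ), - 4*sqrt( 19), - 8.21, - 5, - 3 , - sqrt( 10) /14,  sqrt( 19)/19, sqrt(19)/19, sqrt( 2 )/6, sqrt( 13) /13,  1/pi , sqrt( 3),  2.3, sqrt( 6), E,E,  sqrt( 10), sqrt(10) , 8]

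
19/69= 19/69 = 0.28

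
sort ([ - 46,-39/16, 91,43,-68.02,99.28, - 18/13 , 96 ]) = [ - 68.02, - 46, - 39/16 , - 18/13,43, 91,96, 99.28 ]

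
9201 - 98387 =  - 89186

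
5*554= 2770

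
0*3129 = 0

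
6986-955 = 6031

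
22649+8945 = 31594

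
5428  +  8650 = 14078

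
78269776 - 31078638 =47191138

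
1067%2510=1067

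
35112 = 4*8778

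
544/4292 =136/1073  =  0.13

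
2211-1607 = 604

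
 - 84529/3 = -28177 + 2/3 = -28176.33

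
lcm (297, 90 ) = 2970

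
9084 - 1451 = 7633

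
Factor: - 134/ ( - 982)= 67^1 * 491^(-1) = 67/491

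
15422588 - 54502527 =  - 39079939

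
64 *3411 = 218304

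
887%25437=887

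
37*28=1036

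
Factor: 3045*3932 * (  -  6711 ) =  - 80350400340 =- 2^2*3^2*5^1*7^1*29^1*983^1*2237^1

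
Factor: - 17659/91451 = -109^( - 1)*839^( - 1 )*17659^1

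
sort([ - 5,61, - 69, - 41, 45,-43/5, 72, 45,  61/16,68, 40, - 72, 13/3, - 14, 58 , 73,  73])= [ - 72, -69, - 41, - 14, - 43/5, - 5,61/16,13/3,40,  45,45, 58,61,68,72,73,73]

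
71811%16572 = 5523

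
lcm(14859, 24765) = 74295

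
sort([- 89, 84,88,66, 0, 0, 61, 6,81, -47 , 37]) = [ - 89, - 47, 0,0, 6, 37, 61 , 66,81,84, 88 ]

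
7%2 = 1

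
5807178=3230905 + 2576273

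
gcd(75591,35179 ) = 1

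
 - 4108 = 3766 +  - 7874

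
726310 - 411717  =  314593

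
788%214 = 146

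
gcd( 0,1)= 1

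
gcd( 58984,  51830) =146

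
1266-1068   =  198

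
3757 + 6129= 9886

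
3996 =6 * 666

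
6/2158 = 3/1079 = 0.00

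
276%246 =30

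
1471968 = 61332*24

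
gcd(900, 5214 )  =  6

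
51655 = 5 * 10331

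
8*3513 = 28104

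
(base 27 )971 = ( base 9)10231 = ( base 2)1101001011111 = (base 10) 6751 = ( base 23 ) chc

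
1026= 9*114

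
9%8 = 1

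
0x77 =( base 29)43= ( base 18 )6b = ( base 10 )119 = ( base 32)3N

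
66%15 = 6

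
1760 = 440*4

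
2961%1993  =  968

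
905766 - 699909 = 205857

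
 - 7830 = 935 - 8765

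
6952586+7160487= 14113073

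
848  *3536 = 2998528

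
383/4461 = 383/4461  =  0.09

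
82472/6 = 13745+1/3 = 13745.33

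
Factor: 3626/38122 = 37/389 = 37^1*389^( - 1)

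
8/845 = 8/845 = 0.01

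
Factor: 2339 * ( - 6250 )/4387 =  - 14618750/4387= - 2^1*5^5*41^( - 1)*107^ ( - 1)*2339^1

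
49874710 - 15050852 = 34823858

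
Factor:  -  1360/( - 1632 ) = 5/6 = 2^( - 1 )*3^( - 1 )*5^1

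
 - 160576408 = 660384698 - 820961106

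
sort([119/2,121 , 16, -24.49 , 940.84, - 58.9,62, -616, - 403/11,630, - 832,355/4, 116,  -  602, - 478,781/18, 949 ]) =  [ - 832, -616, - 602 , - 478, - 58.9,-403/11, - 24.49 , 16,781/18,119/2, 62,355/4,  116,121,630, 940.84,949 ] 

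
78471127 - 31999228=46471899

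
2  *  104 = 208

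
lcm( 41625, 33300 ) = 166500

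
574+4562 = 5136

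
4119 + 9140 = 13259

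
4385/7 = 4385/7 = 626.43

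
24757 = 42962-18205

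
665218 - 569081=96137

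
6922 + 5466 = 12388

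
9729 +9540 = 19269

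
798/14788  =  399/7394 = 0.05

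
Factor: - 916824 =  - 2^3*3^1*38201^1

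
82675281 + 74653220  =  157328501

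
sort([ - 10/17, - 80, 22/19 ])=[-80, - 10/17,22/19] 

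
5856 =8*732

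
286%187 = 99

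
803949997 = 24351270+779598727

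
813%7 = 1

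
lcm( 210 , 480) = 3360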